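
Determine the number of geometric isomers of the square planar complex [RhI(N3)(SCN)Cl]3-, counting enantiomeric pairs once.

3

A square has two trans pairs of vertices; adjacent vertices are cis.
The distinct arrangements are (3 in all): (Cl/N3 trans, I/SCN trans); (Cl/SCN trans, I/N3 trans); (Cl/I trans, N3/SCN trans).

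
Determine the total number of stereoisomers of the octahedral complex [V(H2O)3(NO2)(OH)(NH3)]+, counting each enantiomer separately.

There are 4 geometric isomers: H2O mer (3 arrangements); H2O fac (chiral).
One of these lacks any improper symmetry element and so occurs as an enantiomeric pair, giving 4 + 1 = 5 stereoisomers in total.

5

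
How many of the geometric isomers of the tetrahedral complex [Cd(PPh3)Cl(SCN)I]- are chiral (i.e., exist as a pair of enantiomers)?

1

Only one geometric arrangement is possible; it has no improper symmetry element, so it exists as a pair of enantiomers (2 stereoisomers).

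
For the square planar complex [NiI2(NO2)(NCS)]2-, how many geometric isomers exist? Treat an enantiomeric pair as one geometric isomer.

In a square planar complex each vertex has one trans partner and two cis neighbours.
Working through the distinct placements yields 2 geometric isomers: I cis; I trans.

2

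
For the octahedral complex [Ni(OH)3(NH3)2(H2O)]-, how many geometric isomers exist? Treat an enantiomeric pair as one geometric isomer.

3

An octahedron has six vertices in three trans pairs; every non-trans pair is cis.
The distinct arrangements are (3 in all): OH mer, NH3 cis; OH mer, NH3 trans; OH fac, NH3 cis.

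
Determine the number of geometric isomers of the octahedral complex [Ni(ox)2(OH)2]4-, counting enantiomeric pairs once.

2

Each ox is bidentate and must span two cis positions.
There are 2 geometric isomers: OH trans; OH cis (chiral).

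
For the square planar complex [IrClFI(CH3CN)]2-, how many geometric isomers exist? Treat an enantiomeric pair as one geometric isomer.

3

A square has two trans pairs of vertices; adjacent vertices are cis.
There are 3 geometric isomers: (CH3CN/F trans, Cl/I trans); (CH3CN/I trans, Cl/F trans); (CH3CN/Cl trans, F/I trans).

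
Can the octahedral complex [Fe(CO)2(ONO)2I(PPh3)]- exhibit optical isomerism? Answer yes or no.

There are 6 geometric isomers: CO trans, ONO cis; CO trans, ONO trans; CO cis, ONO cis (3 arrangements, 2 chiral); CO cis, ONO trans.
Of these, 2 lack any improper symmetry element and so occur as enantiomeric pairs, giving 6 + 2 = 8 stereoisomers in total.

yes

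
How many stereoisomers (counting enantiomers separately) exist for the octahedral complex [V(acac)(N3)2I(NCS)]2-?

Each acac is bidentate and must span two cis positions.
Systematic placement gives 4 geometric isomers: N3 cis (3 arrangements, 2 chiral); N3 trans.
Of these, 2 lack any improper symmetry element and so occur as enantiomeric pairs, giving 4 + 2 = 6 stereoisomers in total.

6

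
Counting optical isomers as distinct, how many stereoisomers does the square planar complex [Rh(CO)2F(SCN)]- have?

A square has two trans pairs of vertices; adjacent vertices are cis.
Working through the distinct placements yields 2 geometric isomers: CO cis; CO trans.
Each arrangement has an internal mirror plane or centre of symmetry, so none is chiral.

2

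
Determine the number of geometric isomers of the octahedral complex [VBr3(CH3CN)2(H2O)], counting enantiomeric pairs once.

3

Systematic placement gives 3 geometric isomers: Br mer, CH3CN cis; Br mer, CH3CN trans; Br fac, CH3CN cis.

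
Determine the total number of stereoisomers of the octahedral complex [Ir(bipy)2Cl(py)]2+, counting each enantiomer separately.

3

An octahedron has six vertices in three trans pairs; every non-trans pair is cis.
Each bipy is bidentate and must span two cis positions.
Working through the distinct placements yields 2 geometric isomers: Cl and py mutually cis (chiral); Cl and py mutually trans.
One of these lacks any improper symmetry element and so occurs as an enantiomeric pair, giving 2 + 1 = 3 stereoisomers in total.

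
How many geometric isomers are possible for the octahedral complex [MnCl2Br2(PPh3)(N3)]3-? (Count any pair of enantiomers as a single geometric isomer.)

6

In an octahedral complex each vertex has one trans partner and four cis neighbours.
There are 6 geometric isomers: Cl trans, Br trans; Cl cis, Br trans; Cl cis, Br cis (3 arrangements, 2 chiral); Cl trans, Br cis.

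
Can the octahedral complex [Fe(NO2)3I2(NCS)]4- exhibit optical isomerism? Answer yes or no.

no

In an octahedral complex each vertex has one trans partner and four cis neighbours.
There are 3 geometric isomers: NO2 mer, I trans; NO2 mer, I cis; NO2 fac, I cis.
Each arrangement has an internal mirror plane or centre of symmetry, so none is chiral.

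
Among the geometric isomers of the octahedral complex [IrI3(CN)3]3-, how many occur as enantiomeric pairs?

In an octahedral complex each vertex has one trans partner and four cis neighbours.
Working through the distinct placements yields 2 geometric isomers: I mer; I fac.
Each arrangement has an internal mirror plane or centre of symmetry, so none is chiral.

0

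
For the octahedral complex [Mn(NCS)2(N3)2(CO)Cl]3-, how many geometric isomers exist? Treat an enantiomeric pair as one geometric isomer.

6

The six octahedral sites form three mutually perpendicular trans pairs.
Systematic placement gives 6 geometric isomers: NCS trans, N3 trans; NCS cis, N3 cis (3 arrangements, 2 chiral); NCS trans, N3 cis; NCS cis, N3 trans.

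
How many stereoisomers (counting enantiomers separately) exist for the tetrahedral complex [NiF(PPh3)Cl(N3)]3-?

In a tetrahedral complex all four positions are equivalent and every pair of ligands is adjacent — there is no cis/trans distinction.
Only one geometric arrangement is possible; it has no improper symmetry element, so it exists as a pair of enantiomers (2 stereoisomers).

2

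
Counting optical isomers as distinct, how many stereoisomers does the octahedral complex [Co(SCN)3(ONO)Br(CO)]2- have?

There are 4 geometric isomers: SCN mer (3 arrangements); SCN fac (chiral).
One of these lacks any improper symmetry element and so occurs as an enantiomeric pair, giving 4 + 1 = 5 stereoisomers in total.

5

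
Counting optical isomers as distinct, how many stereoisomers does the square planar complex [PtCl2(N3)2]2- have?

The distinct arrangements are (2 in all): Cl cis; Cl trans.
Each arrangement has an internal mirror plane or centre of symmetry, so none is chiral.

2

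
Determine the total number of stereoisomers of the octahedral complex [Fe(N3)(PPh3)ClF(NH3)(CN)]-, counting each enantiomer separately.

30

In an octahedral complex each vertex has one trans partner and four cis neighbours.
Exhaustive case analysis gives 15 geometric isomers.
Of these, 15 lack any improper symmetry element and so occur as enantiomeric pairs, giving 15 + 15 = 30 stereoisomers in total.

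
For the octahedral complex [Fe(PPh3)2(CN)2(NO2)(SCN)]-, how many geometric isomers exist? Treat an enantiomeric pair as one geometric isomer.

The six octahedral sites form three mutually perpendicular trans pairs.
There are 6 geometric isomers: PPh3 cis, CN trans; PPh3 trans, CN trans; PPh3 cis, CN cis (3 arrangements, 2 chiral); PPh3 trans, CN cis.

6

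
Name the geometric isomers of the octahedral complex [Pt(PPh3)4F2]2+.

cis and trans

In an octahedral complex each vertex has one trans partner and four cis neighbours.
Systematic placement gives 2 geometric isomers: F trans; F cis.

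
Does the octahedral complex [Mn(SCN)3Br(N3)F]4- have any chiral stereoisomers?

yes

In an octahedral complex each vertex has one trans partner and four cis neighbours.
There are 4 geometric isomers: SCN mer (3 arrangements); SCN fac (chiral).
One of these lacks any improper symmetry element and so occurs as an enantiomeric pair, giving 4 + 1 = 5 stereoisomers in total.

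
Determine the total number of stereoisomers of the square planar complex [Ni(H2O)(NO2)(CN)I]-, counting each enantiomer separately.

3

There are 3 geometric isomers: (CN/I trans, H2O/NO2 trans); (CN/NO2 trans, H2O/I trans); (CN/H2O trans, I/NO2 trans).
Each arrangement has an internal mirror plane or centre of symmetry, so none is chiral.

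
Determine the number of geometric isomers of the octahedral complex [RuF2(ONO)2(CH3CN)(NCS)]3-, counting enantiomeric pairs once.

6

An octahedron has six vertices in three trans pairs; every non-trans pair is cis.
Systematic placement gives 6 geometric isomers: F cis, ONO trans; F cis, ONO cis (3 arrangements, 2 chiral); F trans, ONO trans; F trans, ONO cis.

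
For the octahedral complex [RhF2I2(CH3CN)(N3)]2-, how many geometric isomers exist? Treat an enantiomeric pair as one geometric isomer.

6

Working through the distinct placements yields 6 geometric isomers: F cis, I cis (3 arrangements, 2 chiral); F cis, I trans; F trans, I cis; F trans, I trans.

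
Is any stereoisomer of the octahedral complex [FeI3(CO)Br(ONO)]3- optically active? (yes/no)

yes

An octahedron has six vertices in three trans pairs; every non-trans pair is cis.
There are 4 geometric isomers: I mer (3 arrangements); I fac (chiral).
One of these lacks any improper symmetry element and so occurs as an enantiomeric pair, giving 4 + 1 = 5 stereoisomers in total.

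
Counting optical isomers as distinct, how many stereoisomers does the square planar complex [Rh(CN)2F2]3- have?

2

In a square planar complex each vertex has one trans partner and two cis neighbours.
The distinct arrangements are (2 in all): CN cis; CN trans.
Each arrangement has an internal mirror plane or centre of symmetry, so none is chiral.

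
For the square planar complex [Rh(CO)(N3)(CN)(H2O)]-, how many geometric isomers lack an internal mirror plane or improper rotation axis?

A square has two trans pairs of vertices; adjacent vertices are cis.
There are 3 geometric isomers: (CN/H2O trans, CO/N3 trans); (CN/N3 trans, CO/H2O trans); (CN/CO trans, H2O/N3 trans).
Each arrangement has an internal mirror plane or centre of symmetry, so none is chiral.

0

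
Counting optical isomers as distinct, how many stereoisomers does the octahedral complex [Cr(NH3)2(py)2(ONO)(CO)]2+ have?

8

In an octahedral complex each vertex has one trans partner and four cis neighbours.
Systematic placement gives 6 geometric isomers: NH3 cis, py trans; NH3 cis, py cis (3 arrangements, 2 chiral); NH3 trans, py trans; NH3 trans, py cis.
Of these, 2 lack any improper symmetry element and so occur as enantiomeric pairs, giving 6 + 2 = 8 stereoisomers in total.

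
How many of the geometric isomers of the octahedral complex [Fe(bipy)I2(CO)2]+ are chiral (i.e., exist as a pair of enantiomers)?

1

Each bipy is bidentate and must span two cis positions.
Systematic placement gives 3 geometric isomers: I cis, CO trans; I cis, CO cis (chiral); I trans, CO cis.
One of these lacks any improper symmetry element and so occurs as an enantiomeric pair, giving 3 + 1 = 4 stereoisomers in total.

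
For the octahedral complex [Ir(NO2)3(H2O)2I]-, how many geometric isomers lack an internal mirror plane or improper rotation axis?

The six octahedral sites form three mutually perpendicular trans pairs.
Systematic placement gives 3 geometric isomers: NO2 mer, H2O trans; NO2 mer, H2O cis; NO2 fac, H2O cis.
Each arrangement has an internal mirror plane or centre of symmetry, so none is chiral.

0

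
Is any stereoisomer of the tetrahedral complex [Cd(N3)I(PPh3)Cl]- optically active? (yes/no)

yes

In a tetrahedral complex all four positions are equivalent and every pair of ligands is adjacent — there is no cis/trans distinction.
Only one geometric arrangement is possible; it has no improper symmetry element, so it exists as a pair of enantiomers (2 stereoisomers).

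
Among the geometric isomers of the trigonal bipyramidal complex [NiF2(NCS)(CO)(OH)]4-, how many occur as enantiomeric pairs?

In a trigonal bipyramid the two axial positions differ from the three equatorial ones.
Systematic enumeration (placing each ligand type in turn and discarding arrangements equivalent by rotation or reflection) gives 7 geometric isomers.
Of these, 3 lack any improper symmetry element and so occur as enantiomeric pairs, giving 7 + 3 = 10 stereoisomers in total.

3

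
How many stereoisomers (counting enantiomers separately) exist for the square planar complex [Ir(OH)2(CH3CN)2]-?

In a square planar complex each vertex has one trans partner and two cis neighbours.
Working through the distinct placements yields 2 geometric isomers: OH cis; OH trans.
Each arrangement has an internal mirror plane or centre of symmetry, so none is chiral.

2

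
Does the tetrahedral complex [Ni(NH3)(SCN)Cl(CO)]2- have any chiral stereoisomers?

All four vertices of a tetrahedron are equivalent and mutually adjacent, so cis/trans isomerism cannot arise.
Only one geometric arrangement is possible; it has no improper symmetry element, so it exists as a pair of enantiomers (2 stereoisomers).

yes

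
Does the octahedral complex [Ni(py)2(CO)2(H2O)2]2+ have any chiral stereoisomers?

There are 5 geometric isomers: py trans, CO trans, H2O trans; py cis, CO trans, H2O cis; py trans, CO cis, H2O cis; py cis, CO cis, H2O cis (chiral); py cis, CO cis, H2O trans.
One of these lacks any improper symmetry element and so occurs as an enantiomeric pair, giving 5 + 1 = 6 stereoisomers in total.

yes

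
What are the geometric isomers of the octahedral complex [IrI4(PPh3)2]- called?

cis and trans

Systematic placement gives 2 geometric isomers: PPh3 trans; PPh3 cis.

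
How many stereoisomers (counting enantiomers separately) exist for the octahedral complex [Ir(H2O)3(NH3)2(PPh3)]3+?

In an octahedral complex each vertex has one trans partner and four cis neighbours.
The distinct arrangements are (3 in all): H2O mer, NH3 cis; H2O mer, NH3 trans; H2O fac, NH3 cis.
Each arrangement has an internal mirror plane or centre of symmetry, so none is chiral.

3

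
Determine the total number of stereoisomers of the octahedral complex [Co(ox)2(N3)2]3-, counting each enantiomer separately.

In an octahedral complex each vertex has one trans partner and four cis neighbours.
Each ox is bidentate and must span two cis positions.
Working through the distinct placements yields 2 geometric isomers: N3 trans; N3 cis (chiral).
One of these lacks any improper symmetry element and so occurs as an enantiomeric pair, giving 2 + 1 = 3 stereoisomers in total.

3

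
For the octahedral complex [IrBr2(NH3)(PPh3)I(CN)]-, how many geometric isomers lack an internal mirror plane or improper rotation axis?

6

Placing the ligands in turn and identifying arrangements related by rotation or reflection leaves 9 distinct geometric isomers.
Of these, 6 lack any improper symmetry element and so occur as enantiomeric pairs, giving 9 + 6 = 15 stereoisomers in total.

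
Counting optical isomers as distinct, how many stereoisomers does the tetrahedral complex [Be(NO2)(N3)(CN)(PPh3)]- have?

2

In a tetrahedral complex all four positions are equivalent and every pair of ligands is adjacent — there is no cis/trans distinction.
Only one geometric arrangement is possible; it has no improper symmetry element, so it exists as a pair of enantiomers (2 stereoisomers).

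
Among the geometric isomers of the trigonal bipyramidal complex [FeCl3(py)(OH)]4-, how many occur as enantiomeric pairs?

0

There are 4 geometric isomers: py equatorial, OH equatorial; py equatorial, OH axial; py axial, OH equatorial; py axial, OH axial.
Each arrangement has an internal mirror plane or centre of symmetry, so none is chiral.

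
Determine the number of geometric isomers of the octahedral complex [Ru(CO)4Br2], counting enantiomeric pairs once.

2

In an octahedral complex each vertex has one trans partner and four cis neighbours.
Working through the distinct placements yields 2 geometric isomers: Br trans; Br cis.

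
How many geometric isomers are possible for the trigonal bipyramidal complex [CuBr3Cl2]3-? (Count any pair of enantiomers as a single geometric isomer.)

3

Systematic placement gives 3 geometric isomers: Cl both equatorial; Cl one axial, one equatorial; Cl both axial.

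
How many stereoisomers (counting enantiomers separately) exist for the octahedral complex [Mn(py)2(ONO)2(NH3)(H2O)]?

Systematic placement gives 6 geometric isomers: py trans, ONO trans; py cis, ONO cis (3 arrangements, 2 chiral); py trans, ONO cis; py cis, ONO trans.
Of these, 2 lack any improper symmetry element and so occur as enantiomeric pairs, giving 6 + 2 = 8 stereoisomers in total.

8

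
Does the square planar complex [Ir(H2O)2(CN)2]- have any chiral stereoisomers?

no

In a square planar complex each vertex has one trans partner and two cis neighbours.
There are 2 geometric isomers: H2O cis; H2O trans.
Each arrangement has an internal mirror plane or centre of symmetry, so none is chiral.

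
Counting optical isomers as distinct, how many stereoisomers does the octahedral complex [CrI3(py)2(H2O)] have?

3

The six octahedral sites form three mutually perpendicular trans pairs.
Systematic placement gives 3 geometric isomers: I mer, py trans; I fac, py cis; I mer, py cis.
Each arrangement has an internal mirror plane or centre of symmetry, so none is chiral.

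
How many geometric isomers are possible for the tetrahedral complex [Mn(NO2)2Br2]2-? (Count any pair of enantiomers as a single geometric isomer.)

In a tetrahedral complex all four positions are equivalent and every pair of ligands is adjacent — there is no cis/trans distinction.
Only one geometric arrangement is possible.

1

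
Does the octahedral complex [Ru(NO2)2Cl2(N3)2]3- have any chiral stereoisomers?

In an octahedral complex each vertex has one trans partner and four cis neighbours.
Working through the distinct placements yields 5 geometric isomers: NO2 trans, Cl trans, N3 trans; NO2 cis, Cl trans, N3 cis; NO2 trans, Cl cis, N3 cis; NO2 cis, Cl cis, N3 cis (chiral); NO2 cis, Cl cis, N3 trans.
One of these lacks any improper symmetry element and so occurs as an enantiomeric pair, giving 5 + 1 = 6 stereoisomers in total.

yes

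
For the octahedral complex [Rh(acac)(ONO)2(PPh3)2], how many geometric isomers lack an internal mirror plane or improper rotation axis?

1

An octahedron has six vertices in three trans pairs; every non-trans pair is cis.
Each acac is bidentate and must span two cis positions.
Systematic placement gives 3 geometric isomers: ONO trans, PPh3 cis; ONO cis, PPh3 cis (chiral); ONO cis, PPh3 trans.
One of these lacks any improper symmetry element and so occurs as an enantiomeric pair, giving 3 + 1 = 4 stereoisomers in total.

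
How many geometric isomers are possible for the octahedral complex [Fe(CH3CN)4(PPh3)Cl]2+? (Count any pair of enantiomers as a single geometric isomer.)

2

In an octahedral complex each vertex has one trans partner and four cis neighbours.
There are 2 geometric isomers: PPh3 and Cl mutually trans; PPh3 and Cl mutually cis.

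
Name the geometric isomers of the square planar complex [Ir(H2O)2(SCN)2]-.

A square has two trans pairs of vertices; adjacent vertices are cis.
Systematic placement gives 2 geometric isomers: H2O cis; H2O trans.

cis and trans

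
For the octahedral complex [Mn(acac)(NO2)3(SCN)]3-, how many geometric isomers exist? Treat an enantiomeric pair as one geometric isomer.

In an octahedral complex each vertex has one trans partner and four cis neighbours.
Each acac is bidentate and must span two cis positions.
The distinct arrangements are (2 in all): NO2 mer; NO2 fac.

2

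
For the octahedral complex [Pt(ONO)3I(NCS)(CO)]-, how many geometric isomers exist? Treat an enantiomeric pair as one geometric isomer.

4

The six octahedral sites form three mutually perpendicular trans pairs.
Working through the distinct placements yields 4 geometric isomers: ONO mer (3 arrangements); ONO fac (chiral).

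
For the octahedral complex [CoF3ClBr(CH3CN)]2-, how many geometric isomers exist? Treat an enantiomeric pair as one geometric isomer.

4

In an octahedral complex each vertex has one trans partner and four cis neighbours.
The distinct arrangements are (4 in all): F mer (3 arrangements); F fac (chiral).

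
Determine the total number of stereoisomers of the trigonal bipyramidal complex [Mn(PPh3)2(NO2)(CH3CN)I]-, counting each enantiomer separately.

10

A trigonal bipyramid has two axial and three equatorial sites, which are chemically inequivalent.
Exhaustive case analysis gives 7 geometric isomers.
Of these, 3 lack any improper symmetry element and so occur as enantiomeric pairs, giving 7 + 3 = 10 stereoisomers in total.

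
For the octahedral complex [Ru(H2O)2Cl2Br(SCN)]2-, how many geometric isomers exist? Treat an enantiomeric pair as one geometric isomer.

The six octahedral sites form three mutually perpendicular trans pairs.
The distinct arrangements are (6 in all): H2O cis, Cl cis (3 arrangements, 2 chiral); H2O trans, Cl cis; H2O cis, Cl trans; H2O trans, Cl trans.

6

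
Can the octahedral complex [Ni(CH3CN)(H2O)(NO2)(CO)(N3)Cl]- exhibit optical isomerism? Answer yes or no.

An octahedron has six vertices in three trans pairs; every non-trans pair is cis.
Placing the ligands in turn and identifying arrangements related by rotation or reflection leaves 15 distinct geometric isomers.
Of these, 15 lack any improper symmetry element and so occur as enantiomeric pairs, giving 15 + 15 = 30 stereoisomers in total.

yes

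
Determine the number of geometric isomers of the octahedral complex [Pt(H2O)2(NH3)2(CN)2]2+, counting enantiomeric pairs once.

5

An octahedron has six vertices in three trans pairs; every non-trans pair is cis.
There are 5 geometric isomers: H2O trans, NH3 trans, CN trans; H2O cis, NH3 cis, CN trans; H2O cis, NH3 trans, CN cis; H2O cis, NH3 cis, CN cis (chiral); H2O trans, NH3 cis, CN cis.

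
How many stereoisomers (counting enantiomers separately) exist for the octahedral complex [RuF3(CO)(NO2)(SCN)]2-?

The six octahedral sites form three mutually perpendicular trans pairs.
There are 4 geometric isomers: F mer (3 arrangements); F fac (chiral).
One of these lacks any improper symmetry element and so occurs as an enantiomeric pair, giving 4 + 1 = 5 stereoisomers in total.

5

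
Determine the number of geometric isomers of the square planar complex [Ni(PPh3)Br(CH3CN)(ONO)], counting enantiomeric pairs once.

3

A square has two trans pairs of vertices; adjacent vertices are cis.
Working through the distinct placements yields 3 geometric isomers: (Br/ONO trans, CH3CN/PPh3 trans); (Br/PPh3 trans, CH3CN/ONO trans); (Br/CH3CN trans, ONO/PPh3 trans).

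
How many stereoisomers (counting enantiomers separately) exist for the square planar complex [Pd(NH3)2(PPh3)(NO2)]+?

2

In a square planar complex each vertex has one trans partner and two cis neighbours.
Working through the distinct placements yields 2 geometric isomers: NH3 cis; NH3 trans.
Each arrangement has an internal mirror plane or centre of symmetry, so none is chiral.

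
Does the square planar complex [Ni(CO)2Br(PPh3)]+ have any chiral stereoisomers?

no

There are 2 geometric isomers: CO cis; CO trans.
Each arrangement has an internal mirror plane or centre of symmetry, so none is chiral.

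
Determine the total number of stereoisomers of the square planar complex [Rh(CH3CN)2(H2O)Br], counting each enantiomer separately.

The distinct arrangements are (2 in all): CH3CN cis; CH3CN trans.
Each arrangement has an internal mirror plane or centre of symmetry, so none is chiral.

2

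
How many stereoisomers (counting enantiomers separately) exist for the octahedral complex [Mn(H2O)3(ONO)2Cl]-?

An octahedron has six vertices in three trans pairs; every non-trans pair is cis.
Systematic placement gives 3 geometric isomers: H2O mer, ONO trans; H2O fac, ONO cis; H2O mer, ONO cis.
Each arrangement has an internal mirror plane or centre of symmetry, so none is chiral.

3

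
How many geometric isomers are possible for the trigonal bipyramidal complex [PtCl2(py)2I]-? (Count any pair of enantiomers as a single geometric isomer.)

5

A trigonal bipyramid has two axial and three equatorial sites, which are chemically inequivalent.
Exhaustive case analysis gives 5 geometric isomers.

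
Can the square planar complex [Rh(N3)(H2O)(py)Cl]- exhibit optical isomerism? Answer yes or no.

A square has two trans pairs of vertices; adjacent vertices are cis.
The distinct arrangements are (3 in all): (Cl/N3 trans, H2O/py trans); (Cl/py trans, H2O/N3 trans); (Cl/H2O trans, N3/py trans).
Each arrangement has an internal mirror plane or centre of symmetry, so none is chiral.

no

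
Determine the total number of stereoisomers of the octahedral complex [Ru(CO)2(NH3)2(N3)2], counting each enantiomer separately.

6

In an octahedral complex each vertex has one trans partner and four cis neighbours.
There are 5 geometric isomers: CO trans, NH3 trans, N3 trans; CO trans, NH3 cis, N3 cis; CO cis, NH3 trans, N3 cis; CO cis, NH3 cis, N3 cis (chiral); CO cis, NH3 cis, N3 trans.
One of these lacks any improper symmetry element and so occurs as an enantiomeric pair, giving 5 + 1 = 6 stereoisomers in total.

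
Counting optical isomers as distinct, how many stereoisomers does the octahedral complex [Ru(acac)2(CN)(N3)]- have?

An octahedron has six vertices in three trans pairs; every non-trans pair is cis.
Each acac is bidentate and must span two cis positions.
Working through the distinct placements yields 2 geometric isomers: CN and N3 mutually trans; CN and N3 mutually cis (chiral).
One of these lacks any improper symmetry element and so occurs as an enantiomeric pair, giving 2 + 1 = 3 stereoisomers in total.

3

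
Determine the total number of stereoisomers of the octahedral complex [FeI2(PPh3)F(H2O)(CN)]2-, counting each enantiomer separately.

15

In an octahedral complex each vertex has one trans partner and four cis neighbours.
Placing the ligands in turn and identifying arrangements related by rotation or reflection leaves 9 distinct geometric isomers.
Of these, 6 lack any improper symmetry element and so occur as enantiomeric pairs, giving 9 + 6 = 15 stereoisomers in total.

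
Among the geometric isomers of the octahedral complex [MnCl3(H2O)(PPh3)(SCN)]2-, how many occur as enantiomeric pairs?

The six octahedral sites form three mutually perpendicular trans pairs.
The distinct arrangements are (4 in all): Cl mer (3 arrangements); Cl fac (chiral).
One of these lacks any improper symmetry element and so occurs as an enantiomeric pair, giving 4 + 1 = 5 stereoisomers in total.

1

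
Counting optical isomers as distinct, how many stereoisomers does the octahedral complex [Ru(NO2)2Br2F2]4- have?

6

An octahedron has six vertices in three trans pairs; every non-trans pair is cis.
There are 5 geometric isomers: NO2 trans, Br trans, F trans; NO2 cis, Br trans, F cis; NO2 trans, Br cis, F cis; NO2 cis, Br cis, F cis (chiral); NO2 cis, Br cis, F trans.
One of these lacks any improper symmetry element and so occurs as an enantiomeric pair, giving 5 + 1 = 6 stereoisomers in total.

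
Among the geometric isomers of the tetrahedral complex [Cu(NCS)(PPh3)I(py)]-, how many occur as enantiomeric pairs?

In a tetrahedral complex all four positions are equivalent and every pair of ligands is adjacent — there is no cis/trans distinction.
Only one geometric arrangement is possible; it has no improper symmetry element, so it exists as a pair of enantiomers (2 stereoisomers).

1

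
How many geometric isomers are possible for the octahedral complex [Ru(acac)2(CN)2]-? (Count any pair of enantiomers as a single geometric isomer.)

An octahedron has six vertices in three trans pairs; every non-trans pair is cis.
Each acac is bidentate and must span two cis positions.
The distinct arrangements are (2 in all): CN trans; CN cis (chiral).

2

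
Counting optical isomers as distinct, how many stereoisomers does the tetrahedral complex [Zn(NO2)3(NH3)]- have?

1

In a tetrahedral complex all four positions are equivalent and every pair of ligands is adjacent — there is no cis/trans distinction.
Only one geometric arrangement is possible.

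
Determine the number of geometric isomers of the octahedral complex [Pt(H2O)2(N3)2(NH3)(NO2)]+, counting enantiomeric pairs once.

6

The six octahedral sites form three mutually perpendicular trans pairs.
Working through the distinct placements yields 6 geometric isomers: H2O trans, N3 trans; H2O trans, N3 cis; H2O cis, N3 cis (3 arrangements, 2 chiral); H2O cis, N3 trans.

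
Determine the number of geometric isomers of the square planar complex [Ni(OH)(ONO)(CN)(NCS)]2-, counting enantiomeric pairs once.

A square has two trans pairs of vertices; adjacent vertices are cis.
Working through the distinct placements yields 3 geometric isomers: (CN/OH trans, NCS/ONO trans); (CN/ONO trans, NCS/OH trans); (CN/NCS trans, OH/ONO trans).

3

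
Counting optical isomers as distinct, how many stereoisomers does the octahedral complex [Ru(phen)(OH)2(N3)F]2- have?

In an octahedral complex each vertex has one trans partner and four cis neighbours.
Each phen is bidentate and must span two cis positions.
Working through the distinct placements yields 4 geometric isomers: OH cis (3 arrangements, 2 chiral); OH trans.
Of these, 2 lack any improper symmetry element and so occur as enantiomeric pairs, giving 4 + 2 = 6 stereoisomers in total.

6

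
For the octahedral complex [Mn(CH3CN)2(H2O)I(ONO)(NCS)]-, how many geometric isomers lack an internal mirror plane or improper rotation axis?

Systematic enumeration (placing each ligand type in turn and discarding arrangements equivalent by rotation or reflection) gives 9 geometric isomers.
Of these, 6 lack any improper symmetry element and so occur as enantiomeric pairs, giving 9 + 6 = 15 stereoisomers in total.

6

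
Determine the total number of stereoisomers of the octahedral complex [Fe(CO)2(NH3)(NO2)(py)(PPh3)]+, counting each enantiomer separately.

The six octahedral sites form three mutually perpendicular trans pairs.
Exhaustive case analysis gives 9 geometric isomers.
Of these, 6 lack any improper symmetry element and so occur as enantiomeric pairs, giving 9 + 6 = 15 stereoisomers in total.

15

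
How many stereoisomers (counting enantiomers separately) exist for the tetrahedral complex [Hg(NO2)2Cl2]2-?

All four vertices of a tetrahedron are equivalent and mutually adjacent, so cis/trans isomerism cannot arise.
Only one geometric arrangement is possible.

1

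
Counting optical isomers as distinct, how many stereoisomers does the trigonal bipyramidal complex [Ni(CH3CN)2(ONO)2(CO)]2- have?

A trigonal bipyramid has two axial and three equatorial sites, which are chemically inequivalent.
Systematic enumeration (placing each ligand type in turn and discarding arrangements equivalent by rotation or reflection) gives 5 geometric isomers.
One of these lacks any improper symmetry element and so occurs as an enantiomeric pair, giving 5 + 1 = 6 stereoisomers in total.

6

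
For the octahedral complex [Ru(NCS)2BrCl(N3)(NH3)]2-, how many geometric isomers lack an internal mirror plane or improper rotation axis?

6

The six octahedral sites form three mutually perpendicular trans pairs.
Exhaustive case analysis gives 9 geometric isomers.
Of these, 6 lack any improper symmetry element and so occur as enantiomeric pairs, giving 9 + 6 = 15 stereoisomers in total.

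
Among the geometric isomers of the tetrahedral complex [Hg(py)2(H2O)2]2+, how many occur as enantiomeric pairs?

0

In a tetrahedral complex all four positions are equivalent and every pair of ligands is adjacent — there is no cis/trans distinction.
Only one geometric arrangement is possible.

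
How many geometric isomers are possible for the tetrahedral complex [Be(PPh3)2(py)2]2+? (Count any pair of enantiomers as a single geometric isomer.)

1

Only one geometric arrangement is possible.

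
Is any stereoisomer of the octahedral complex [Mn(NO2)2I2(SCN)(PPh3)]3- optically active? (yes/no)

yes

An octahedron has six vertices in three trans pairs; every non-trans pair is cis.
The distinct arrangements are (6 in all): NO2 trans, I trans; NO2 cis, I trans; NO2 cis, I cis (3 arrangements, 2 chiral); NO2 trans, I cis.
Of these, 2 lack any improper symmetry element and so occur as enantiomeric pairs, giving 6 + 2 = 8 stereoisomers in total.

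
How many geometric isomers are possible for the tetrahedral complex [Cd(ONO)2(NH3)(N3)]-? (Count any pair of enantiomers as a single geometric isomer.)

1

In a tetrahedral complex all four positions are equivalent and every pair of ligands is adjacent — there is no cis/trans distinction.
Only one geometric arrangement is possible.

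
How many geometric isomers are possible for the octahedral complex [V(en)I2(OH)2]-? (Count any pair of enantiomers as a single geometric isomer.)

An octahedron has six vertices in three trans pairs; every non-trans pair is cis.
Each en is bidentate and must span two cis positions.
Working through the distinct placements yields 3 geometric isomers: I trans, OH cis; I cis, OH cis (chiral); I cis, OH trans.

3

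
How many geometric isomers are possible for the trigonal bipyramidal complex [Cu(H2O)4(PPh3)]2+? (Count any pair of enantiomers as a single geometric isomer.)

2

A trigonal bipyramid has two axial and three equatorial sites, which are chemically inequivalent.
Systematic placement gives 2 geometric isomers: PPh3 equatorial; PPh3 axial.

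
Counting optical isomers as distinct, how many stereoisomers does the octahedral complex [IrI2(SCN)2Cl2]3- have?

6

Systematic placement gives 5 geometric isomers: I trans, SCN trans, Cl trans; I cis, SCN cis, Cl trans; I cis, SCN trans, Cl cis; I cis, SCN cis, Cl cis (chiral); I trans, SCN cis, Cl cis.
One of these lacks any improper symmetry element and so occurs as an enantiomeric pair, giving 5 + 1 = 6 stereoisomers in total.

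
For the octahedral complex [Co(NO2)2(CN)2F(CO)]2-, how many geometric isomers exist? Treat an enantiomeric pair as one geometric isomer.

6

In an octahedral complex each vertex has one trans partner and four cis neighbours.
Systematic placement gives 6 geometric isomers: NO2 trans, CN trans; NO2 cis, CN trans; NO2 trans, CN cis; NO2 cis, CN cis (3 arrangements, 2 chiral).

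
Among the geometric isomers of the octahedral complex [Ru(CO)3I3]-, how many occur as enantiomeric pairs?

An octahedron has six vertices in three trans pairs; every non-trans pair is cis.
The distinct arrangements are (2 in all): CO mer; CO fac.
Each arrangement has an internal mirror plane or centre of symmetry, so none is chiral.

0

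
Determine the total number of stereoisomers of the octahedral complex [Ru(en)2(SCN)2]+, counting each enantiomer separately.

3

An octahedron has six vertices in three trans pairs; every non-trans pair is cis.
Each en is bidentate and must span two cis positions.
The distinct arrangements are (2 in all): SCN trans; SCN cis (chiral).
One of these lacks any improper symmetry element and so occurs as an enantiomeric pair, giving 2 + 1 = 3 stereoisomers in total.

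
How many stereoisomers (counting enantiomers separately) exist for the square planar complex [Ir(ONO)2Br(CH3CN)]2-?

Working through the distinct placements yields 2 geometric isomers: ONO cis; ONO trans.
Each arrangement has an internal mirror plane or centre of symmetry, so none is chiral.

2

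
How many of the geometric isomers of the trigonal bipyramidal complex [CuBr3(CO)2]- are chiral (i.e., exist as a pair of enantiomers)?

0

In a trigonal bipyramid the two axial positions differ from the three equatorial ones.
Systematic placement gives 3 geometric isomers: CO both equatorial; CO one axial, one equatorial; CO both axial.
Each arrangement has an internal mirror plane or centre of symmetry, so none is chiral.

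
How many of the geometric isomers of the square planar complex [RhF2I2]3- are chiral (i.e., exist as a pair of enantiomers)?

There are 2 geometric isomers: F cis; F trans.
Each arrangement has an internal mirror plane or centre of symmetry, so none is chiral.

0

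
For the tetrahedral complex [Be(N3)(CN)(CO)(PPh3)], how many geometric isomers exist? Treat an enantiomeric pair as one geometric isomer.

1

In a tetrahedral complex all four positions are equivalent and every pair of ligands is adjacent — there is no cis/trans distinction.
Only one geometric arrangement is possible; it has no improper symmetry element, so it exists as a pair of enantiomers (2 stereoisomers).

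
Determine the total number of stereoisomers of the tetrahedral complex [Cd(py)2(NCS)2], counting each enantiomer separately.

Only one geometric arrangement is possible.

1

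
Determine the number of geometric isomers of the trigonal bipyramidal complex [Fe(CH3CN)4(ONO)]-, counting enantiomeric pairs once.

A trigonal bipyramid has two axial and three equatorial sites, which are chemically inequivalent.
Working through the distinct placements yields 2 geometric isomers: ONO equatorial; ONO axial.

2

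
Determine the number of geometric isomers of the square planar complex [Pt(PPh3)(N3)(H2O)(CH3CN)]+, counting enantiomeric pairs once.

3

In a square planar complex each vertex has one trans partner and two cis neighbours.
Working through the distinct placements yields 3 geometric isomers: (CH3CN/N3 trans, H2O/PPh3 trans); (CH3CN/PPh3 trans, H2O/N3 trans); (CH3CN/H2O trans, N3/PPh3 trans).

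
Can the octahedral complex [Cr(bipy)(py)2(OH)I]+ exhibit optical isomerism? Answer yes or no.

The six octahedral sites form three mutually perpendicular trans pairs.
Each bipy is bidentate and must span two cis positions.
There are 4 geometric isomers: py cis (3 arrangements, 2 chiral); py trans.
Of these, 2 lack any improper symmetry element and so occur as enantiomeric pairs, giving 4 + 2 = 6 stereoisomers in total.

yes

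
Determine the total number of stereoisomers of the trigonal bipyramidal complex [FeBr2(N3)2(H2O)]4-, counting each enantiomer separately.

6

A trigonal bipyramid has two axial and three equatorial sites, which are chemically inequivalent.
Exhaustive case analysis gives 5 geometric isomers.
One of these lacks any improper symmetry element and so occurs as an enantiomeric pair, giving 5 + 1 = 6 stereoisomers in total.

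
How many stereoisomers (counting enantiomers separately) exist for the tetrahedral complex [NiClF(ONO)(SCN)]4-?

All four vertices of a tetrahedron are equivalent and mutually adjacent, so cis/trans isomerism cannot arise.
Only one geometric arrangement is possible; it has no improper symmetry element, so it exists as a pair of enantiomers (2 stereoisomers).

2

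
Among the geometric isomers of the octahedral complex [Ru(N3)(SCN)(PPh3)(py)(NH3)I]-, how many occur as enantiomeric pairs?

In an octahedral complex each vertex has one trans partner and four cis neighbours.
Placing the ligands in turn and identifying arrangements related by rotation or reflection leaves 15 distinct geometric isomers.
Of these, 15 lack any improper symmetry element and so occur as enantiomeric pairs, giving 15 + 15 = 30 stereoisomers in total.

15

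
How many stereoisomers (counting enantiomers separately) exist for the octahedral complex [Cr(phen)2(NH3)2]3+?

3

The six octahedral sites form three mutually perpendicular trans pairs.
Each phen is bidentate and must span two cis positions.
Systematic placement gives 2 geometric isomers: NH3 trans; NH3 cis (chiral).
One of these lacks any improper symmetry element and so occurs as an enantiomeric pair, giving 2 + 1 = 3 stereoisomers in total.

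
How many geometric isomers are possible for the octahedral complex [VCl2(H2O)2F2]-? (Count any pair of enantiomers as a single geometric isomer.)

An octahedron has six vertices in three trans pairs; every non-trans pair is cis.
Working through the distinct placements yields 5 geometric isomers: Cl trans, H2O trans, F trans; Cl trans, H2O cis, F cis; Cl cis, H2O trans, F cis; Cl cis, H2O cis, F cis (chiral); Cl cis, H2O cis, F trans.

5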